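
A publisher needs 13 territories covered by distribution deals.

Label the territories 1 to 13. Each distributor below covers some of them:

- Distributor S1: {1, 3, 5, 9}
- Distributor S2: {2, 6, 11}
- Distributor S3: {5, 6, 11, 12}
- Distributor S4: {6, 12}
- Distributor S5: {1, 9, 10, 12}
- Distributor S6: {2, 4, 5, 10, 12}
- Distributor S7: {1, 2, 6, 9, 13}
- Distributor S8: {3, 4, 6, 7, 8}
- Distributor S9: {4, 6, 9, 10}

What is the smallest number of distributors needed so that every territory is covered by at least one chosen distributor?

S3 and S6 and S7 and S8 together: S3 ∪ S6 ∪ S7 ∪ S8 = {1, 2, 3, 4, 5, 6, 7, 8, 9, 10, 11, 12, 13} — every territory is covered.
No 3 of the 9 distributors cover everything (all 84 combinations miss at least one territory), so 4 is optimal.

4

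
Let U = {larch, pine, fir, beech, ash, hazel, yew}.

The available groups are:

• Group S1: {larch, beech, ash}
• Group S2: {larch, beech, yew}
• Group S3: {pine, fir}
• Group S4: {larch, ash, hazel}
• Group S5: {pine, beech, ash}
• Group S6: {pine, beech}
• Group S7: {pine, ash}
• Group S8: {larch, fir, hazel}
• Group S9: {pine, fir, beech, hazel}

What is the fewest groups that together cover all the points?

S2, S7, and S9 cover everything between them: the union {larch, pine, fir, beech, ash, hazel, yew} is all of U.
Only S2 contains yew, so S2 is forced; the remaining 4 points need at least 2 more groups (each remaining group adds at most 3) — so at least 3 groups are needed, and 3 is optimal.

3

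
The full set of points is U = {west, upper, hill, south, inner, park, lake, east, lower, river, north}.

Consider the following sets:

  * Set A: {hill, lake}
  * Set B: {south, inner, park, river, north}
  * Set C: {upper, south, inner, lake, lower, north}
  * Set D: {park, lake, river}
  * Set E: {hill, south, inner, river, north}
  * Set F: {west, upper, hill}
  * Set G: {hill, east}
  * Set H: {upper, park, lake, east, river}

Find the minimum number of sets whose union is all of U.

3

Take {C, F, H}. Their union is {west, upper, hill, south, inner, park, lake, east, lower, river, north}, which is all 11 points.
Only F contains west, so F is forced; the remaining 8 points need at least 2 more sets (each remaining set adds at most 5) — so at least 3 sets are needed, and 3 is optimal.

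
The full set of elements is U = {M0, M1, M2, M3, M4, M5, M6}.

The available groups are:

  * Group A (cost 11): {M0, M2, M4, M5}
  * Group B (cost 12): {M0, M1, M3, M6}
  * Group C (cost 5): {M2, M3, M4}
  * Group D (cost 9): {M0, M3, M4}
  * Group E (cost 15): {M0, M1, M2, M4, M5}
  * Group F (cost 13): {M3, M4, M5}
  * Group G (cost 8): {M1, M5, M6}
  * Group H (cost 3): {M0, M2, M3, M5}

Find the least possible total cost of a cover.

C, G, H together cover every element (C ∪ G ∪ H = {M0, M1, M2, M3, M4, M5, M6}); total cost 5 + 8 + 3 = 16.
No covering selection has total cost below 16.

16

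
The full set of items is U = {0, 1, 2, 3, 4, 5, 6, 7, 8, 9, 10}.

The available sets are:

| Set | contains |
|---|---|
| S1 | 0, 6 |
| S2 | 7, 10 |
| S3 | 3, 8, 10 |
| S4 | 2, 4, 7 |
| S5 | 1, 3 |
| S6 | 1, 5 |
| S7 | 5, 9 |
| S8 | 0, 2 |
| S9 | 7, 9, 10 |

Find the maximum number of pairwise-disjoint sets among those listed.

S1, S3, S4, S6 are pairwise disjoint (S1={0,6}; S3={3,8,10}; S4={2,4,7}; S6={1,5}).
Every remaining set overlaps one of these, and no 5 of the listed sets are pairwise disjoint, so 4 is the maximum.

4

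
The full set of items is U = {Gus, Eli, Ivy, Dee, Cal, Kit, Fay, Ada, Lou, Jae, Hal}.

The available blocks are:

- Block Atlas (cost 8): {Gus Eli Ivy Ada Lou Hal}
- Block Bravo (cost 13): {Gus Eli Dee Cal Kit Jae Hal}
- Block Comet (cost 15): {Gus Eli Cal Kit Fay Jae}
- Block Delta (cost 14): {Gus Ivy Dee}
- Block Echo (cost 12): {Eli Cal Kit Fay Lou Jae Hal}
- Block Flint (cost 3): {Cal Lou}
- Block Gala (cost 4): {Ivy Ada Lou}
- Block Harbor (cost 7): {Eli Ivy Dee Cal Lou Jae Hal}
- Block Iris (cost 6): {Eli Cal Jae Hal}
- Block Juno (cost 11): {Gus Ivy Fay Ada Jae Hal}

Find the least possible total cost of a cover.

26

Comet, Gala, Harbor together cover every item (Comet ∪ Gala ∪ Harbor = {Gus, Eli, Ivy, Dee, Cal, Kit, Fay, Ada, Lou, Jae, Hal}); total cost 15 + 4 + 7 = 26.
The greedy pick Harbor, Juno, Echo costs 30; no covering selection beats 26.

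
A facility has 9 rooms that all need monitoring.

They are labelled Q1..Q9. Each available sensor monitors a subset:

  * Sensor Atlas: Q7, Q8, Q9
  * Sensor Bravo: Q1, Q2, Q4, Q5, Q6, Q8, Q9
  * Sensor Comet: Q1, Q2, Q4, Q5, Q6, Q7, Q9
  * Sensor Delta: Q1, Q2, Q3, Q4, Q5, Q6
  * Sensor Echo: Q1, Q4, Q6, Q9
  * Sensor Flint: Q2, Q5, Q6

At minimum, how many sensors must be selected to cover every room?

Atlas and Delta together: Atlas ∪ Delta = {Q1, Q2, Q3, Q4, Q5, Q6, Q7, Q8, Q9} — every room is covered.
No single sensor has all 9 rooms (the largest, Bravo, has 7), so 2 is optimal.

2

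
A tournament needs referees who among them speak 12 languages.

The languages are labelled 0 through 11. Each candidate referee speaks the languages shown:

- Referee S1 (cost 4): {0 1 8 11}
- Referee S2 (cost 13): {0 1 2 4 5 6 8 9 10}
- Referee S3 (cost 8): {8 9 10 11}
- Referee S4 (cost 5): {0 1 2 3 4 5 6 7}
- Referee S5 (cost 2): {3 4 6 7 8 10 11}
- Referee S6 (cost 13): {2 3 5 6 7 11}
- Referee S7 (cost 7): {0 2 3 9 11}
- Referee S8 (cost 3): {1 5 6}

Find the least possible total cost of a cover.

12

S5, S7, S8 together cover every language (S5 ∪ S7 ∪ S8 = {0, 1, 2, 3, 4, 5, 6, 7, 8, 9, 10, 11}); total cost 2 + 7 + 3 = 12.
The greedy pick S5, S4, S7 costs 14; no covering selection beats 12.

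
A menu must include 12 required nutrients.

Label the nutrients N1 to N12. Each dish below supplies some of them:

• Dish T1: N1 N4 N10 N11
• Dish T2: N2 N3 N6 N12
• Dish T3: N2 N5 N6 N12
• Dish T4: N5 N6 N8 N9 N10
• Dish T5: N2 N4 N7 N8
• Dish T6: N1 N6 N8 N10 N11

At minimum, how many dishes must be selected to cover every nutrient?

4

Take {T1, T2, T4, T5}. Their union is {N1, N2, N3, N4, N5, N6, N7, N8, N9, N10, N11, N12}, which is all 12 nutrients.
Only T4 contains N9, so T4 is forced; the remaining 7 nutrients need at least 3 more dishes (each remaining dish adds at most 3) — so at least 4 dishes are needed, and 4 is optimal.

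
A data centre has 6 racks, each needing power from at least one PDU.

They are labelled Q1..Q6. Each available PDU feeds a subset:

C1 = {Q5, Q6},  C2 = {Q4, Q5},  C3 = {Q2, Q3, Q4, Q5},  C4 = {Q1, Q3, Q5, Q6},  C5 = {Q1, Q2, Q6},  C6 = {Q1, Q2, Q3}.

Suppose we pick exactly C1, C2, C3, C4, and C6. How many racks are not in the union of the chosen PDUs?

0

Union of C1, C2, C3, C4, C6 = {Q1, Q2, Q3, Q4, Q5, Q6} — that's every rack, so 0 are uncovered.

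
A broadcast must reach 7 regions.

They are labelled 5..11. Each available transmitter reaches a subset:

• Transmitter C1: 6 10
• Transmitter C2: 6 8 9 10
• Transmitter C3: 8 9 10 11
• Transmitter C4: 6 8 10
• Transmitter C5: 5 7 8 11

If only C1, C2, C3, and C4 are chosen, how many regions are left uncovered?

Union of C1, C2, C3, C4 = {6, 8, 9, 10, 11}.
Not covered: 5, 7 — 2 regions.

2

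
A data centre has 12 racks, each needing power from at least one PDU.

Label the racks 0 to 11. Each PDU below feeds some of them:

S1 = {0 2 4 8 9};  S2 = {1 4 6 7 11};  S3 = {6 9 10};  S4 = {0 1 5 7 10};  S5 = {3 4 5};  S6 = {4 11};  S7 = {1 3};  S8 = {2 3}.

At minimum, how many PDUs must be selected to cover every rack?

4

S1 and S2 and S3 and S5 together: S1 ∪ S2 ∪ S3 ∪ S5 = {0, 1, 2, 3, 4, 5, 6, 7, 8, 9, 10, 11} — every rack is covered.
No 3 of the 8 PDUs cover everything (all 56 combinations miss at least one rack), so 4 is optimal.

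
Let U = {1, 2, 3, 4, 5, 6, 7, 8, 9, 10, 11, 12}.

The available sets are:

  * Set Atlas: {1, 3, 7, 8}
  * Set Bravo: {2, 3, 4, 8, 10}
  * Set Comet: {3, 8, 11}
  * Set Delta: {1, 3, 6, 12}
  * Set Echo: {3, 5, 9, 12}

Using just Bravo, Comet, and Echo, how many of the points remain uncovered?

3

Union of Bravo, Comet, Echo = {2, 3, 4, 5, 8, 9, 10, 11, 12}.
Not covered: 1, 6, 7 — 3 points.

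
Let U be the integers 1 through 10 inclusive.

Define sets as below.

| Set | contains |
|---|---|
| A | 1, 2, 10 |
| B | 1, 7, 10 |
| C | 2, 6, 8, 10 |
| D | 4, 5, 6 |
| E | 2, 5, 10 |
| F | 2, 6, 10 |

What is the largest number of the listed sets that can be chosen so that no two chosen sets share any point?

2

A, D are pairwise disjoint (A={1,2,10}; D={4,5,6}).
Every remaining set overlaps one of these, and no 3 of the listed sets are pairwise disjoint, so 2 is the maximum.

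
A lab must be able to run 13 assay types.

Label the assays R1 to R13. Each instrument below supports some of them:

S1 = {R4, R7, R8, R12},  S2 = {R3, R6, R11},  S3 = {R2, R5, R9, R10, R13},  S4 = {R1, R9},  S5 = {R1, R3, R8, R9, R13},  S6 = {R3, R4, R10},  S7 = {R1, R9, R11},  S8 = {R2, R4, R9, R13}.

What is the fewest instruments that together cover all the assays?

Take {S1, S2, S3, S4}. Their union is {R1, R2, R3, R4, R5, R6, R7, R8, R9, R10, R11, R12, R13}, which is all 13 assays.
No 3 of the 8 instruments cover everything (all 56 combinations miss at least one assay), so 4 is optimal.

4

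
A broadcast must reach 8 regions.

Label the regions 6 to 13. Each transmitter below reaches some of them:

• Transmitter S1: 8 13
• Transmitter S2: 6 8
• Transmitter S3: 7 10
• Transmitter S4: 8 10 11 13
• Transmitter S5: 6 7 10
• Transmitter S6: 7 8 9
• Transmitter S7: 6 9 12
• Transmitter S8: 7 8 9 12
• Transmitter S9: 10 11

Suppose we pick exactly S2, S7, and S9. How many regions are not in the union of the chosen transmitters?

2

Union of S2, S7, S9 = {6, 8, 9, 10, 11, 12}.
Not covered: 7, 13 — 2 regions.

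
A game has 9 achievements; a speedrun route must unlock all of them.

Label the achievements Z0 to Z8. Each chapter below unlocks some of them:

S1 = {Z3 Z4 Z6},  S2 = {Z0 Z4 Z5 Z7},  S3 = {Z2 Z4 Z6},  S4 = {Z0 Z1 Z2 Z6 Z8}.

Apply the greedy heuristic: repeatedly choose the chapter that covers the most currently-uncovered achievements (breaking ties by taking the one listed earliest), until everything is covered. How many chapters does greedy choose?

Greedy: pick S4 (covers 5 new) → pick S2 (covers 3 new) → pick S1 (covers 1 new). Total picks: 3.

3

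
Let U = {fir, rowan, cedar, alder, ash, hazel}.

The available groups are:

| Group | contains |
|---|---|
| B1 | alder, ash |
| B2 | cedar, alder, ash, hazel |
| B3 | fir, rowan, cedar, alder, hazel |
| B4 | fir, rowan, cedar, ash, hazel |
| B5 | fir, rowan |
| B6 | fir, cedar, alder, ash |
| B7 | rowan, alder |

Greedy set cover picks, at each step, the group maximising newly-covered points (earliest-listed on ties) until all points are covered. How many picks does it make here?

Greedy: pick B3 (covers 5 new) → pick B1 (covers 1 new). Total picks: 2.

2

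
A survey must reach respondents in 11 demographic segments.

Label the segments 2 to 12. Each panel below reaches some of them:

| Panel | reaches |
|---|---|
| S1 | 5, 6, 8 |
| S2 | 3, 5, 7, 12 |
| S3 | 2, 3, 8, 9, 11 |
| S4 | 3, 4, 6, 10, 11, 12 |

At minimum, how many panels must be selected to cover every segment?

Take {S2, S3, S4}. Their union is {2, 3, 4, 5, 6, 7, 8, 9, 10, 11, 12}, which is all 11 segments.
Only S3 contains 2, so S3 is forced; the remaining 6 segments need at least 2 more panels (each remaining panel adds at most 4) — so at least 3 panels are needed, and 3 is optimal.

3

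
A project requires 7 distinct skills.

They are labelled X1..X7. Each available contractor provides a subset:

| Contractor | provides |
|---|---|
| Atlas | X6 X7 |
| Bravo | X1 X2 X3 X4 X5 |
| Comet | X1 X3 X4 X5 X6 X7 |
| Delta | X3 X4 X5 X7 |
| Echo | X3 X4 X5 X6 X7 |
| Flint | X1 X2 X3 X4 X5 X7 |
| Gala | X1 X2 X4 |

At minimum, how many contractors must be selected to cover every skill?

2

Take {Atlas, Flint}. Their union is {X1, X2, X3, X4, X5, X6, X7}, which is all 7 skills.
No single contractor has all 7 skills (the largest, Comet, has 6), so 2 is optimal.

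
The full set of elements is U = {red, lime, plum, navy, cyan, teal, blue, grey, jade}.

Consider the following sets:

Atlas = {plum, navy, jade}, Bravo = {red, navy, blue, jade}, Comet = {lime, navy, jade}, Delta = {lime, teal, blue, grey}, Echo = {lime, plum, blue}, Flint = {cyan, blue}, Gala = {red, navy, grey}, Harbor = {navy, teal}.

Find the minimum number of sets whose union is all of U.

Atlas, Delta, Flint, and Gala cover everything between them: the union {red, lime, plum, navy, cyan, teal, blue, grey, jade} is all of U.
Only Flint contains cyan, so Flint is forced; the remaining 7 elements need at least 3 more sets (each remaining set adds at most 3) — so at least 4 sets are needed, and 4 is optimal.

4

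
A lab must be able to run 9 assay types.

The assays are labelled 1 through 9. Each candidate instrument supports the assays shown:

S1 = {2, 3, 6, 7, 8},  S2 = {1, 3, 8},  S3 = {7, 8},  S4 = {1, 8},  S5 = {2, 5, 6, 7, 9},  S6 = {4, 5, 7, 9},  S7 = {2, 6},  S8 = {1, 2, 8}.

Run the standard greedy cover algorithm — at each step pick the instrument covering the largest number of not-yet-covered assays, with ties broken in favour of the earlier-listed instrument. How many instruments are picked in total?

Greedy: pick S1 (covers 5 new) → pick S6 (covers 3 new) → pick S2 (covers 1 new). Total picks: 3.

3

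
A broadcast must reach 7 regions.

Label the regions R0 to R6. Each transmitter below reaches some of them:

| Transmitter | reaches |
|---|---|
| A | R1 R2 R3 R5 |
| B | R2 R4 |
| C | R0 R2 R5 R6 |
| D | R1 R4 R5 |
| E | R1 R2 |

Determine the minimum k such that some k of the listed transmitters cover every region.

3

A and C and D together: A ∪ C ∪ D = {R0, R1, R2, R3, R4, R5, R6} — every region is covered.
Only C contains R0, so C is forced; the remaining 3 regions need at least 2 more transmitters (each remaining transmitter adds at most 2) — so at least 3 transmitters are needed, and 3 is optimal.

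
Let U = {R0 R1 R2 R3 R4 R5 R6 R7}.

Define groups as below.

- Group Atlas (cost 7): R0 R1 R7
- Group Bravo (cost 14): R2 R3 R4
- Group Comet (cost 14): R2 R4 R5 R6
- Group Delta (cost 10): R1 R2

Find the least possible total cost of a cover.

Atlas, Bravo, Comet together cover every point (Atlas ∪ Bravo ∪ Comet = {R0, R1, R2, R3, R4, R5, R6, R7}); total cost 7 + 14 + 14 = 35.
No covering selection has total cost below 35.

35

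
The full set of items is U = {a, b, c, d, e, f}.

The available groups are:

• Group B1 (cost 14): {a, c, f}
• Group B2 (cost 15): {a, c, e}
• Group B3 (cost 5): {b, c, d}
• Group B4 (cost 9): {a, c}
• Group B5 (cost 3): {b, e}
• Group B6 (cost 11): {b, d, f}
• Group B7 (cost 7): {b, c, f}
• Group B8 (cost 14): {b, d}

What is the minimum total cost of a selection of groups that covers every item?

22

B1, B3, B5 together cover every item (B1 ∪ B3 ∪ B5 = {a, b, c, d, e, f}); total cost 14 + 5 + 3 = 22.
No covering selection has total cost below 22.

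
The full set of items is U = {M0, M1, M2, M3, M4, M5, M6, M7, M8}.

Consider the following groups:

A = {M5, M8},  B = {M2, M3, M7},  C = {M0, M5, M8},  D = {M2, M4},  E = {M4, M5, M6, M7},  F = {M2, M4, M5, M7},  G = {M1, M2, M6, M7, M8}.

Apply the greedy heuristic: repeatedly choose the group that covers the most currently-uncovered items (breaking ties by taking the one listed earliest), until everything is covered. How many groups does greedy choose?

4

Greedy: pick G (covers 5 new) → pick C (covers 2 new) → pick B (covers 1 new) → pick D (covers 1 new). Total picks: 4.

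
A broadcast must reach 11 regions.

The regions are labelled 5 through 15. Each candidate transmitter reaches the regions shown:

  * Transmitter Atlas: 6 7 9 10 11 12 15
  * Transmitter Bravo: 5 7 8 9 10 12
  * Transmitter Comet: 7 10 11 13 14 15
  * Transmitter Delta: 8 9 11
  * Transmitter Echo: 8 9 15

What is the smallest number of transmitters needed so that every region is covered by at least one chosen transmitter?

Take {Atlas, Bravo, Comet}. Their union is {5, 6, 7, 8, 9, 10, 11, 12, 13, 14, 15}, which is all 11 regions.
Only Bravo contains 5, so Bravo is forced; the remaining 5 regions need at least 2 more transmitters (each remaining transmitter adds at most 4) — so at least 3 transmitters are needed, and 3 is optimal.

3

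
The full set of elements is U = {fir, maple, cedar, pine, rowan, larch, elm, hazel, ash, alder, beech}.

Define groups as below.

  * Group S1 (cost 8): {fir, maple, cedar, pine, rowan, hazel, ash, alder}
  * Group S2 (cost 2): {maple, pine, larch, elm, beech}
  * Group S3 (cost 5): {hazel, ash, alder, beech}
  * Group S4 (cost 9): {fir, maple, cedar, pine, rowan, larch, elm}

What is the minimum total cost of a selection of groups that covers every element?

S1, S2 together cover every element (S1 ∪ S2 = {fir, maple, cedar, pine, rowan, larch, elm, hazel, ash, alder, beech}); total cost 8 + 2 = 10.
No covering selection has total cost below 10.

10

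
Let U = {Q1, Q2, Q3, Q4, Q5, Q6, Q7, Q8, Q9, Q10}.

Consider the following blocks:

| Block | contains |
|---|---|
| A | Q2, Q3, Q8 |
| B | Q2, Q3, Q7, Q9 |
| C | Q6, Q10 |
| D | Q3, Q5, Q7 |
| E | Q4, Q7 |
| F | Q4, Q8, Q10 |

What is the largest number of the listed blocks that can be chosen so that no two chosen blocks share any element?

A, C, E are pairwise disjoint (A={Q2,Q3,Q8}; C={Q6,Q10}; E={Q4,Q7}).
Every remaining block overlaps one of these, and no 4 of the listed blocks are pairwise disjoint, so 3 is the maximum.

3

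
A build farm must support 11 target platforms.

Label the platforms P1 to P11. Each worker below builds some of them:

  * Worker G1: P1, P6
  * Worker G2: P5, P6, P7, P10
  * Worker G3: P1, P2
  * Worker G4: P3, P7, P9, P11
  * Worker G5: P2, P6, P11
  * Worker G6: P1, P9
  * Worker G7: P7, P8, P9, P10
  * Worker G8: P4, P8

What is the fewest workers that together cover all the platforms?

4

Take {G2, G3, G4, G8}. Their union is {P1, P2, P3, P4, P5, P6, P7, P8, P9, P10, P11}, which is all 11 platforms.
Only G4 contains P3, so G4 is forced; the remaining 7 platforms need at least 3 more workers (each remaining worker adds at most 3) — so at least 4 workers are needed, and 4 is optimal.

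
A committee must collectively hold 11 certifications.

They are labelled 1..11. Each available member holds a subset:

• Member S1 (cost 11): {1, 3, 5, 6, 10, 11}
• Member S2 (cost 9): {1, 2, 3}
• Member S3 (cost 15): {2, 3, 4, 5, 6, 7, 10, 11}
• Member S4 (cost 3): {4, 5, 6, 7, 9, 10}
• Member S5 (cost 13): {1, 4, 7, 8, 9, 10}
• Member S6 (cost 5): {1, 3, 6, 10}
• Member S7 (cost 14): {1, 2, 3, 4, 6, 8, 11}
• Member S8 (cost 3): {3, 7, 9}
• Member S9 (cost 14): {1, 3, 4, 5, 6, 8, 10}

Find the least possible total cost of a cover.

S4, S7 together cover every certification (S4 ∪ S7 = {1, 2, 3, 4, 5, 6, 7, 8, 9, 10, 11}); total cost 3 + 14 = 17.
The greedy pick S4, S6, S7 costs 22; no covering selection beats 17.

17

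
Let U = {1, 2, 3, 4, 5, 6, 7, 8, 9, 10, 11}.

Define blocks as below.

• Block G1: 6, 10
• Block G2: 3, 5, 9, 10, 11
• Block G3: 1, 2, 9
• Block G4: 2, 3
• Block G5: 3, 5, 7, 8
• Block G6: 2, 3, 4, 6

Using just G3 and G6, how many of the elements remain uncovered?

Union of G3, G6 = {1, 2, 3, 4, 6, 9}.
Not covered: 5, 7, 8, 10, 11 — 5 elements.

5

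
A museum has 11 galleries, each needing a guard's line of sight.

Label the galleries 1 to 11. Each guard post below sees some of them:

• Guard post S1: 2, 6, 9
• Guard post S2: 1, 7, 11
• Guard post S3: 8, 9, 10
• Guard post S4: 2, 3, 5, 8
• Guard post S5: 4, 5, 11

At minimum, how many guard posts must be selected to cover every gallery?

5

Take {S1, S2, S3, S4, S5}. Their union is {1, 2, 3, 4, 5, 6, 7, 8, 9, 10, 11}, which is all 11 galleries.
No 4 of the 5 guard posts cover everything (all 5 combinations miss at least one gallery), so 5 is optimal.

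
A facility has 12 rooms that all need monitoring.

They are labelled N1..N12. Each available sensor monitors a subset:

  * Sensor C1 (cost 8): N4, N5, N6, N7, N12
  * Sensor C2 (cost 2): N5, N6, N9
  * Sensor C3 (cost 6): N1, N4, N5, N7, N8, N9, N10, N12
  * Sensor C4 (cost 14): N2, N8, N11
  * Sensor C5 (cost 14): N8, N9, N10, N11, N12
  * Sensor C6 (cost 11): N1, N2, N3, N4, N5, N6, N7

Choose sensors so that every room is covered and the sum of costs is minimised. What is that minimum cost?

C5, C6 together cover every room (C5 ∪ C6 = {N1, N2, N3, N4, N5, N6, N7, N8, N9, N10, N11, N12}); total cost 14 + 11 = 25.
The greedy pick C2, C3, C6, C4 costs 33; no covering selection beats 25.

25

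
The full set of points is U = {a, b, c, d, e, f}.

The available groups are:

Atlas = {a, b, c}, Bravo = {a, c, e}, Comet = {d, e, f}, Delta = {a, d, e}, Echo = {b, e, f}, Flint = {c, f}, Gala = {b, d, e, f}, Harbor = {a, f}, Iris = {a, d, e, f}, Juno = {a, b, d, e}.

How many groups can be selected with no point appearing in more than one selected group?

2

Delta, Flint are pairwise disjoint (Delta={a,d,e}; Flint={c,f}).
Every remaining group overlaps one of these, and no 3 of the listed groups are pairwise disjoint, so 2 is the maximum.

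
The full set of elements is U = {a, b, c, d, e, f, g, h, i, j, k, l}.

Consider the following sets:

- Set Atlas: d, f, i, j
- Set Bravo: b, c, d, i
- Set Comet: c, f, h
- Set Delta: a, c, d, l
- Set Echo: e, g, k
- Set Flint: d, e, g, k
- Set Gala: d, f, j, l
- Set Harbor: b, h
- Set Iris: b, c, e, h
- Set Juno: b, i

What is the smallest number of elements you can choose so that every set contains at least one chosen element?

4

T = {a, b, e, f} meets every set (each contains at least one member of T), and |T| = 4.
No choice of 3 elements meets every set, so 4 is the minimum.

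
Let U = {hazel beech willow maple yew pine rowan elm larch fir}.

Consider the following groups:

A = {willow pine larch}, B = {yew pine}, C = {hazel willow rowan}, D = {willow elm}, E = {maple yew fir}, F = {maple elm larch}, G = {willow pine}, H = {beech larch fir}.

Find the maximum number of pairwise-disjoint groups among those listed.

B, C, F are pairwise disjoint (B={yew,pine}; C={hazel,willow,rowan}; F={maple,elm,larch}).
Every remaining group overlaps one of these, and no 4 of the listed groups are pairwise disjoint, so 3 is the maximum.

3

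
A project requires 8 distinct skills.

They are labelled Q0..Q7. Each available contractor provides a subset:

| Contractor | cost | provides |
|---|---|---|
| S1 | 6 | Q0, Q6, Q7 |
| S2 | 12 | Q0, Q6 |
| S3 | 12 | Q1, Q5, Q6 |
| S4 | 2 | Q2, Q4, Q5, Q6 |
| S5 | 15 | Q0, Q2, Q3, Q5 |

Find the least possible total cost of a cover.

S1, S3, S4, S5 together cover every skill (S1 ∪ S3 ∪ S4 ∪ S5 = {Q0, Q1, Q2, Q3, Q4, Q5, Q6, Q7}); total cost 6 + 12 + 2 + 15 = 35.
No covering selection has total cost below 35.

35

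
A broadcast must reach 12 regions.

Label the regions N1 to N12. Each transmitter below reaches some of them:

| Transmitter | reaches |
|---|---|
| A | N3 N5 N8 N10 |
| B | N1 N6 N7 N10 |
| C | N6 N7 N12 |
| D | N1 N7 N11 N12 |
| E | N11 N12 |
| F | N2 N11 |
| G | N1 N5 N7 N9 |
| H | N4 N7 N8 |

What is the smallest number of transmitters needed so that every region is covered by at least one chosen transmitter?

5

A and C and F and G and H together: A ∪ C ∪ F ∪ G ∪ H = {N1, N2, N3, N4, N5, N6, N7, N8, N9, N10, N11, N12} — every region is covered.
No 4 of the 8 transmitters cover everything (all 70 combinations miss at least one region), so 5 is optimal.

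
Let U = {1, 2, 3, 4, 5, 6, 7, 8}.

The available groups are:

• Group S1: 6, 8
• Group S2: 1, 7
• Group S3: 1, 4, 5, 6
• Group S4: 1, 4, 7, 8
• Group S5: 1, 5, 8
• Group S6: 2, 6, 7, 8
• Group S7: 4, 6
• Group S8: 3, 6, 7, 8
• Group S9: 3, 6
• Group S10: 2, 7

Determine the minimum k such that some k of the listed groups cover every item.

3

S3, S8, and S10 cover everything between them: the union {1, 2, 3, 4, 5, 6, 7, 8} is all of U.
No 2 of the 10 groups cover everything (all 45 combinations miss at least one item), so 3 is optimal.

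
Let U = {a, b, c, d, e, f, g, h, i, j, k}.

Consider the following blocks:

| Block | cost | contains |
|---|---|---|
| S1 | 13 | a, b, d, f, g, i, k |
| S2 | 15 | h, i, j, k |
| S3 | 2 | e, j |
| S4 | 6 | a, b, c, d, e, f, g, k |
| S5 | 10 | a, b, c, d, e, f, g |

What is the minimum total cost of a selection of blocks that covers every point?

21

S2, S4 together cover every point (S2 ∪ S4 = {a, b, c, d, e, f, g, h, i, j, k}); total cost 15 + 6 = 21.
The greedy pick S4, S3, S2 costs 23; no covering selection beats 21.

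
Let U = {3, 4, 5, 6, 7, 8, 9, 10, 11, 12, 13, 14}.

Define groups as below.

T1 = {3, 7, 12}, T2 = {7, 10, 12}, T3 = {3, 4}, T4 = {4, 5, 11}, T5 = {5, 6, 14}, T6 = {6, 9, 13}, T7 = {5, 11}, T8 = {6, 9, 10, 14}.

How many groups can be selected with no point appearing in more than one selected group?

T2, T3, T6, T7 are pairwise disjoint (T2={7,10,12}; T3={3,4}; T6={6,9,13}; T7={5,11}).
Every remaining group overlaps one of these, and no 5 of the listed groups are pairwise disjoint, so 4 is the maximum.

4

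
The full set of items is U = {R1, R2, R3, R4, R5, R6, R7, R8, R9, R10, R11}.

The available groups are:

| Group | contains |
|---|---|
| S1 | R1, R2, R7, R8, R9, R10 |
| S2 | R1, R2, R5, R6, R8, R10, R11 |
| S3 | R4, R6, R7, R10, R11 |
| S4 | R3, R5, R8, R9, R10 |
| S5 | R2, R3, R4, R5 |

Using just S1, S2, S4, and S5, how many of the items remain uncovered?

Union of S1, S2, S4, S5 = {R1, R2, R3, R4, R5, R6, R7, R8, R9, R10, R11} — that's every item, so 0 are uncovered.

0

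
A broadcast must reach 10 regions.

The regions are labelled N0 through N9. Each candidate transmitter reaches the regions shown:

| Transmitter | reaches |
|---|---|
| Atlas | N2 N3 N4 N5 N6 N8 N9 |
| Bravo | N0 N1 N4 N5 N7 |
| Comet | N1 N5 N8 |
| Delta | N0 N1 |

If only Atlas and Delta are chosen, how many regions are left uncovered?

1

Union of Atlas, Delta = {N0, N1, N2, N3, N4, N5, N6, N8, N9}.
Not covered: N7 — 1 region.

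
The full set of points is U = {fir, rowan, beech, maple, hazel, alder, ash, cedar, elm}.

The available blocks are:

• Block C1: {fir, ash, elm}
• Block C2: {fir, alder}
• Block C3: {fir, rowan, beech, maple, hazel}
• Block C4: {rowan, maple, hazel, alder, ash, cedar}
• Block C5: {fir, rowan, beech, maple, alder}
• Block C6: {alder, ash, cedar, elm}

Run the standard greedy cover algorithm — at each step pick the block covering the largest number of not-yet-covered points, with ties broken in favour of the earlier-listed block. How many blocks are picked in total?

3

Greedy: pick C4 (covers 6 new) → pick C1 (covers 2 new) → pick C3 (covers 1 new). Total picks: 3.
(The true minimum cover uses only 2 blocks, so greedy is not optimal here.)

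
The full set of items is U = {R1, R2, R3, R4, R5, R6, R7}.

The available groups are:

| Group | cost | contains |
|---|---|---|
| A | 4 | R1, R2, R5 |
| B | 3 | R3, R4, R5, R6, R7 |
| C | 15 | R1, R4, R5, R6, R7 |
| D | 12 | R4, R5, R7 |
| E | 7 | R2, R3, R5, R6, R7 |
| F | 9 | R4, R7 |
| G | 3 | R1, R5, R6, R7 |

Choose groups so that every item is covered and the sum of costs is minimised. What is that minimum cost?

7

A, B together cover every item (A ∪ B = {R1, R2, R3, R4, R5, R6, R7}); total cost 4 + 3 = 7.
No covering selection has total cost below 7.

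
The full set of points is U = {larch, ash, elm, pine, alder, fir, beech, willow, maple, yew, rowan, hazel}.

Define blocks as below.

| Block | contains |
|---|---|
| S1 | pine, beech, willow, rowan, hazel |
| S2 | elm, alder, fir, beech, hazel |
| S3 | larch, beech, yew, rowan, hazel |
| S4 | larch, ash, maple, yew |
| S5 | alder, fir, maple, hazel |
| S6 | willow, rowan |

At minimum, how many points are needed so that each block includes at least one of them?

H = {ash, alder, rowan} meets every block (each contains at least one member of H), and |H| = 3.
The blocks S2, S4, S6 are pairwise disjoint, so any hitting set needs a separate point for each — at least 3. Hence 3 is optimal.

3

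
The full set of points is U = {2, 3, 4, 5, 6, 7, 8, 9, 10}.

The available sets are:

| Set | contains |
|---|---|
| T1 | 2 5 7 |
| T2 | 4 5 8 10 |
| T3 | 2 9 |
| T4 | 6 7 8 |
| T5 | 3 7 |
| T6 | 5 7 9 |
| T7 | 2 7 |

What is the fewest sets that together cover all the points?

T2 and T3 and T4 and T5 together: T2 ∪ T3 ∪ T4 ∪ T5 = {2, 3, 4, 5, 6, 7, 8, 9, 10} — every point is covered.
Only T2 contains 4, so T2 is forced; the remaining 5 points need at least 3 more sets (each remaining set adds at most 2) — so at least 4 sets are needed, and 4 is optimal.

4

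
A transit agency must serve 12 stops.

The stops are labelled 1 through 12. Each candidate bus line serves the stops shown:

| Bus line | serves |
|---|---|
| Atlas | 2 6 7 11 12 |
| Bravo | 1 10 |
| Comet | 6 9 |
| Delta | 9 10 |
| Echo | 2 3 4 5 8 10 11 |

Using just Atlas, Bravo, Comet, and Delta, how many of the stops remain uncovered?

Union of Atlas, Bravo, Comet, Delta = {1, 2, 6, 7, 9, 10, 11, 12}.
Not covered: 3, 4, 5, 8 — 4 stops.

4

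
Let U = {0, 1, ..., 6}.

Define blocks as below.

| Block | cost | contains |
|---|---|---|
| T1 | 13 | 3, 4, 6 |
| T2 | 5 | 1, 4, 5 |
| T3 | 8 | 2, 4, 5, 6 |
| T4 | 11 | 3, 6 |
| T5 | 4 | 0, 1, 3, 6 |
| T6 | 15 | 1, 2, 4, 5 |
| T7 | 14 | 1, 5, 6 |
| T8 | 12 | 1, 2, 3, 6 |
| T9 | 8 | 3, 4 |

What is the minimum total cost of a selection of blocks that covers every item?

T3, T5 together cover every item (T3 ∪ T5 = {0, 1, 2, 3, 4, 5, 6}); total cost 8 + 4 = 12.
The greedy pick T5, T2, T3 costs 17; no covering selection beats 12.

12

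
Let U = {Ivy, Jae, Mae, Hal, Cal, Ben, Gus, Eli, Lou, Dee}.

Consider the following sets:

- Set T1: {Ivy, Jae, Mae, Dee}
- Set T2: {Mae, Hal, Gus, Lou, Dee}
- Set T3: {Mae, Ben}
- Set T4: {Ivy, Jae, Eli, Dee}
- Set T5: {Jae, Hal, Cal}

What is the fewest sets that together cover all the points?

4

T2 and T3 and T4 and T5 together: T2 ∪ T3 ∪ T4 ∪ T5 = {Ivy, Jae, Mae, Hal, Cal, Ben, Gus, Eli, Lou, Dee} — every point is covered.
No 3 of the 5 sets cover everything (all 10 combinations miss at least one point), so 4 is optimal.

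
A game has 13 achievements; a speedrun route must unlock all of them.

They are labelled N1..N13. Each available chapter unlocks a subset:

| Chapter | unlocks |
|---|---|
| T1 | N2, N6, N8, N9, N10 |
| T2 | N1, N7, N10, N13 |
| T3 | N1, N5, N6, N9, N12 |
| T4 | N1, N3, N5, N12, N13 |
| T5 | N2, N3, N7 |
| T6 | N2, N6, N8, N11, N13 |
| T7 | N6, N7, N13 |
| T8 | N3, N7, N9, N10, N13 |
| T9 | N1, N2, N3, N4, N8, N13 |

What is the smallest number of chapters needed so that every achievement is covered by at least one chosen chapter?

4

T2 and T3 and T6 and T9 together: T2 ∪ T3 ∪ T6 ∪ T9 = {N1, N2, N3, N4, N5, N6, N7, N8, N9, N10, N11, N12, N13} — every achievement is covered.
No 3 of the 9 chapters cover everything (all 84 combinations miss at least one achievement), so 4 is optimal.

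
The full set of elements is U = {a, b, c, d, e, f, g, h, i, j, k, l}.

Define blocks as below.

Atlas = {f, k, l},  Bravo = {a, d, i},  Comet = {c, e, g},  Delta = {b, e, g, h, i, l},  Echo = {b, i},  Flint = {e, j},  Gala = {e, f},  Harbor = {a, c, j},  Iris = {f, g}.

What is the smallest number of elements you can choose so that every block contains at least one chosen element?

4

The 4 elements {f, g, i, j} hit every block.
No choice of 3 elements meets every block, so 4 is the minimum.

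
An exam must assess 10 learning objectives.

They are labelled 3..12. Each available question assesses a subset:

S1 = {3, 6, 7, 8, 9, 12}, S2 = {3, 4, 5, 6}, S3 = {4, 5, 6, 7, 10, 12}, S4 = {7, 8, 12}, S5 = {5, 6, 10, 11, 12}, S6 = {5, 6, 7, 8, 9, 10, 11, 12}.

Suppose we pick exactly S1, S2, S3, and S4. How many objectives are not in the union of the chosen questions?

1

Union of S1, S2, S3, S4 = {3, 4, 5, 6, 7, 8, 9, 10, 12}.
Not covered: 11 — 1 objective.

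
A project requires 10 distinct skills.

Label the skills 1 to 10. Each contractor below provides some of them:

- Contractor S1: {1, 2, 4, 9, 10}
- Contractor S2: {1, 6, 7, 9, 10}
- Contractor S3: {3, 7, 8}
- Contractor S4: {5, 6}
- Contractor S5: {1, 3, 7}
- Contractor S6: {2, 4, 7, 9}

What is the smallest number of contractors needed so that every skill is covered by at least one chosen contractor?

Take {S1, S3, S4}. Their union is {1, 2, 3, 4, 5, 6, 7, 8, 9, 10}, which is all 10 skills.
Only S4 contains 5, so S4 is forced; the remaining 8 skills need at least 2 more contractors (each remaining contractor adds at most 5) — so at least 3 contractors are needed, and 3 is optimal.

3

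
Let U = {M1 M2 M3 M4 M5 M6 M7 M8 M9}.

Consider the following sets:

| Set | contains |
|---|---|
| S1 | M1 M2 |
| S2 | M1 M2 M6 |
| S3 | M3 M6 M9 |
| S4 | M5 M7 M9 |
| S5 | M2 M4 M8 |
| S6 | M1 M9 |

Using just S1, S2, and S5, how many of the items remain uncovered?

4

Union of S1, S2, S5 = {M1, M2, M4, M6, M8}.
Not covered: M3, M5, M7, M9 — 4 items.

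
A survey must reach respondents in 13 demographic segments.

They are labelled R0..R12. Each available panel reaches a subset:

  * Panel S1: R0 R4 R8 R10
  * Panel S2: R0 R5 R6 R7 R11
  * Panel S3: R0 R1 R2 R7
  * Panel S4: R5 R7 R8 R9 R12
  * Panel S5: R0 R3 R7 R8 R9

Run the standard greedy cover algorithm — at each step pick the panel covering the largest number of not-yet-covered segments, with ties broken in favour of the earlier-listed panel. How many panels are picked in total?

Greedy: pick S2 (covers 5 new) → pick S1 (covers 3 new) → pick S3 (covers 2 new) → pick S4 (covers 2 new) → pick S5 (covers 1 new). Total picks: 5.

5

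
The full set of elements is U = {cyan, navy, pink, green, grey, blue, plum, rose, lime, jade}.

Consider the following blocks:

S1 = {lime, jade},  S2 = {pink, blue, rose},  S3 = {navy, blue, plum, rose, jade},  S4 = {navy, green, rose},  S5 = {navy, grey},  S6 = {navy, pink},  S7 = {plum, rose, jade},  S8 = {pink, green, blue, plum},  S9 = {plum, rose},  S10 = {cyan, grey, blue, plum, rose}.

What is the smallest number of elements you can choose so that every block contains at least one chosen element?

H = {navy, blue, plum, jade} meets every block (each contains at least one member of H), and |H| = 4.
No choice of 3 elements meets every block, so 4 is the minimum.

4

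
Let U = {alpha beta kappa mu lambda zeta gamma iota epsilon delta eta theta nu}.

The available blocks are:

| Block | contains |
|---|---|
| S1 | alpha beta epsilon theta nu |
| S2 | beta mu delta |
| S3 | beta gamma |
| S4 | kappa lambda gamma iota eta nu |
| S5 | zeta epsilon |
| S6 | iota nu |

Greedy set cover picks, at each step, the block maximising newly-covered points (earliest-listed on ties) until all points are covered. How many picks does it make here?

4

Greedy: pick S4 (covers 6 new) → pick S1 (covers 4 new) → pick S2 (covers 2 new) → pick S5 (covers 1 new). Total picks: 4.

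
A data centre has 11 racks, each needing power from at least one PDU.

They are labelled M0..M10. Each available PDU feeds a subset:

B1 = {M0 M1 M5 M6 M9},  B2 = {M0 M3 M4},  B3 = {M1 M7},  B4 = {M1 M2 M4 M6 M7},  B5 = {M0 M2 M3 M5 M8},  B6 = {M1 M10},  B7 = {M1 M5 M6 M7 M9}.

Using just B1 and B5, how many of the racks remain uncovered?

Union of B1, B5 = {M0, M1, M2, M3, M5, M6, M8, M9}.
Not covered: M4, M7, M10 — 3 racks.

3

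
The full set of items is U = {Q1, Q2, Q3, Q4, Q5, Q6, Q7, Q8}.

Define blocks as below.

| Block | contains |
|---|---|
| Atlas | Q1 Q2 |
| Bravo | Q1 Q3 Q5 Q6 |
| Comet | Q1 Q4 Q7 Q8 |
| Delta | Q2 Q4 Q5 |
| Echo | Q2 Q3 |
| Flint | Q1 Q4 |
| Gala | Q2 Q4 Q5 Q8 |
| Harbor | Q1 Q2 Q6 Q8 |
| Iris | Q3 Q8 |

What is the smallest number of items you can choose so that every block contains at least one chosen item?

H = {Q1, Q3, Q4} meets every block (each contains at least one member of H), and |H| = 3.
No choice of 2 items meets every block, so 3 is the minimum.

3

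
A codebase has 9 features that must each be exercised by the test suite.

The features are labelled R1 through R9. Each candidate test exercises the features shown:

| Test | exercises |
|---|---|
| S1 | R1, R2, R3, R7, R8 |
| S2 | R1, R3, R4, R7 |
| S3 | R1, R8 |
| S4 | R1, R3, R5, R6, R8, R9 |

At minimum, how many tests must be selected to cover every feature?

S1 and S2 and S4 together: S1 ∪ S2 ∪ S4 = {R1, R2, R3, R4, R5, R6, R7, R8, R9} — every feature is covered.
Only S1 contains R2, so S1 is forced; the remaining 4 features need at least 2 more tests (each remaining test adds at most 3) — so at least 3 tests are needed, and 3 is optimal.

3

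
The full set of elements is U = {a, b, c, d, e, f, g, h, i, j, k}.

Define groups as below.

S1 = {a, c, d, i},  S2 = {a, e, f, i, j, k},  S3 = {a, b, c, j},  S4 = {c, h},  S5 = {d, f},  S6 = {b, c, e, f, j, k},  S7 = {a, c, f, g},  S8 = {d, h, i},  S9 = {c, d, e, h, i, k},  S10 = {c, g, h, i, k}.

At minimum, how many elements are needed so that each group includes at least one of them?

Take T = {c, d, f}. Each listed group contains at least one of these, so T is a hitting set of size 3.
No choice of 2 elements meets every group, so 3 is the minimum.

3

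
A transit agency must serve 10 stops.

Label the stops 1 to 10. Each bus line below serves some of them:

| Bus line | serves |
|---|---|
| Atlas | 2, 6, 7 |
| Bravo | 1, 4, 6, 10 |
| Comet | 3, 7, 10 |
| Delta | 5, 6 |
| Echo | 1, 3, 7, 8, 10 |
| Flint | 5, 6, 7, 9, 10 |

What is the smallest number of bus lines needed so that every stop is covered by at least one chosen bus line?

Take {Atlas, Bravo, Echo, Flint}. Their union is {1, 2, 3, 4, 5, 6, 7, 8, 9, 10}, which is all 10 stops.
No 3 of the 6 bus lines cover everything (all 20 combinations miss at least one stop), so 4 is optimal.

4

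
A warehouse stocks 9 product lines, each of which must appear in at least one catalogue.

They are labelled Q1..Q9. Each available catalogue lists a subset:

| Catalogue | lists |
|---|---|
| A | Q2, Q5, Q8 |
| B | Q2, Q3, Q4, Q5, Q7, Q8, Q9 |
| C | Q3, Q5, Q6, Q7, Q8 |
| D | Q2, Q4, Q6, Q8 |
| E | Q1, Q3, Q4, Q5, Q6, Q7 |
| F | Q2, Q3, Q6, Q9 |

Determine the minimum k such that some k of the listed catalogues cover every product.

Take {B, E}. Their union is {Q1, Q2, Q3, Q4, Q5, Q6, Q7, Q8, Q9}, which is all 9 products.
No single catalogue has all 9 products (the largest, B, has 7), so 2 is optimal.

2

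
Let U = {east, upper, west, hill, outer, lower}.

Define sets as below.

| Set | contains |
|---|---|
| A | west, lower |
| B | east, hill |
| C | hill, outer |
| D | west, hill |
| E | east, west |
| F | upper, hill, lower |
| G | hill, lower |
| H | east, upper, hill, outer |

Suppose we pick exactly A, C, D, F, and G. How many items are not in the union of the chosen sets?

Union of A, C, D, F, G = {upper, west, hill, outer, lower}.
Not covered: east — 1 item.

1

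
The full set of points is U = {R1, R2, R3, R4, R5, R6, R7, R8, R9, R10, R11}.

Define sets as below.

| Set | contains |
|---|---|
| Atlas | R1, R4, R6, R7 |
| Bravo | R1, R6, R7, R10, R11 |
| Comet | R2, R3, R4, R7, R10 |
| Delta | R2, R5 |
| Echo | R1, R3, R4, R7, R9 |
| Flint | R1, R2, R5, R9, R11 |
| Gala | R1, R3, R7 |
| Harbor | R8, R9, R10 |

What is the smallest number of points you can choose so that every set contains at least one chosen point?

3

Take H = {R1, R2, R10}. Each listed set contains at least one of these, so H is a hitting set of size 3.
The sets Delta, Gala, Harbor are pairwise disjoint, so any hitting set needs a separate point for each — at least 3. Hence 3 is optimal.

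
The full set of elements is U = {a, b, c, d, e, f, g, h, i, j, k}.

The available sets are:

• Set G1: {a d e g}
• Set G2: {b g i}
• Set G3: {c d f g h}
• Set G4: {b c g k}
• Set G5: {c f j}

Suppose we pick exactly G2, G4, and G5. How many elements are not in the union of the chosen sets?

Union of G2, G4, G5 = {b, c, f, g, i, j, k}.
Not covered: a, d, e, h — 4 elements.

4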